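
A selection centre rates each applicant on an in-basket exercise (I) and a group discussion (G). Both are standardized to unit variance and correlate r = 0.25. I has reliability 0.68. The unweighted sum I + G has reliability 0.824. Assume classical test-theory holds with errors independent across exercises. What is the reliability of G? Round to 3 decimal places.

Var(I+G) = 2 + 2·0.25 = 2.500.
True-score variance = ρ_I + ρ_G + 2·0.25, so 0.824 = (0.68 + ρ_G + 0.50) / 2.500.
ρ_G = 0.824·2.500 − 0.68 − 0.50 = 0.880.

0.880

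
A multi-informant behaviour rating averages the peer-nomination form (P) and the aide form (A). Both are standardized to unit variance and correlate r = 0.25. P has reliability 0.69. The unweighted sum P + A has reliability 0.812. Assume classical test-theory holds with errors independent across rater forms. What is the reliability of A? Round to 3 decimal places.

0.840

Var(P+A) = 2 + 2·0.25 = 2.500.
True-score variance = ρ_P + ρ_A + 2·0.25, so 0.812 = (0.69 + ρ_A + 0.50) / 2.500.
ρ_A = 0.812·2.500 − 0.69 − 0.50 = 0.840.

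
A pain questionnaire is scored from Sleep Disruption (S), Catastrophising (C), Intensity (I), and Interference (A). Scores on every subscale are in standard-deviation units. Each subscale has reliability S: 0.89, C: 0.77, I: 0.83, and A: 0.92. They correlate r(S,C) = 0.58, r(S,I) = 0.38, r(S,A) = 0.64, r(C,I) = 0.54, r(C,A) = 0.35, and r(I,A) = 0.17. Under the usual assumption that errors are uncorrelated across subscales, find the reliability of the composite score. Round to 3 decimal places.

0.937

Var(S+C+I+A) = 4 + 2·[0.58 + 0.38 + 0.64 + 0.54 + 0.35 + 0.17] = 4 + 5.32 = 9.32.
Because errors are independent across components, Cov(Tᵢ,Tⱼ) = Cov(Xᵢ,Xⱼ); the off-diagonal part of the true-score variance is the same as above.
True-score variance = [0.89 + 0.77 + 0.83 + 0.92] + 5.32 = 3.41 + 5.32 = 8.73.
Reliability = 8.73 / 9.32 = 0.937.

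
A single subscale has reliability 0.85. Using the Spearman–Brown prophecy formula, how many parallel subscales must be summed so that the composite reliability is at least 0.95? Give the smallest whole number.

k ≥ ρ*(1−ρ₁)/(ρ₁(1−ρ*)) = 0.95·0.15 / (0.85·0.05) = 3.353.
Smallest integer k = 4.

4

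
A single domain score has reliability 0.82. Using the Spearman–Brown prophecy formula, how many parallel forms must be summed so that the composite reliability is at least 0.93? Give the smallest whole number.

k ≥ ρ*(1−ρ₁)/(ρ₁(1−ρ*)) = 0.93·0.18 / (0.82·0.07) = 2.916.
Smallest integer k = 3.

3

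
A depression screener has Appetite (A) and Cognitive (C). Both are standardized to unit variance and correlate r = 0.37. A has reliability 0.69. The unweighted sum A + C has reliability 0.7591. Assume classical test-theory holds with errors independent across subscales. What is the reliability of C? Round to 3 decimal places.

Var(A+C) = 2 + 2·0.37 = 2.740.
True-score variance = ρ_A + ρ_C + 2·0.37, so 0.7591 = (0.69 + ρ_C + 0.74) / 2.740.
ρ_C = 0.7591·2.740 − 0.69 − 0.74 = 0.650.

0.650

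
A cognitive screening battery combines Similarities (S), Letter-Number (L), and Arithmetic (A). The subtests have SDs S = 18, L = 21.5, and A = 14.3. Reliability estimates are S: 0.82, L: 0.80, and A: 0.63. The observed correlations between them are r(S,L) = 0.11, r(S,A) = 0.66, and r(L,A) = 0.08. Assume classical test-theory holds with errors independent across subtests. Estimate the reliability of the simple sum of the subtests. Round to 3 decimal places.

0.845

Var(S+L+A) = 18² + 21.5² + 14.3² + 2·[18·21.5·0.11 + 18·14.3·0.66 + 21.5·14.3·0.08] = 990.74 + 474.1 = 1464.84.
With uncorrelated errors the cross-covariances are all true-score covariance, so they carry over unchanged; only the diagonal terms shrink to ρᵢσᵢ².
True-score variance = [18²·0.82 + 21.5²·0.80 + 14.3²·0.63] + 474.1 = 764.309 + 474.1 = 1238.41.
Reliability = 1238.41 / 1464.84 = 0.845.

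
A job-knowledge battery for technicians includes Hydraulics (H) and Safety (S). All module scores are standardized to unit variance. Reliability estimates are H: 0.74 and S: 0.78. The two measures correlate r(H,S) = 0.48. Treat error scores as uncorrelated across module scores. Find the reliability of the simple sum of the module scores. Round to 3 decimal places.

Var(H+S) = 2 + 2·[0.48] = 2 + 0.96 = 2.96.
Because errors are independent across components, Cov(Tᵢ,Tⱼ) = Cov(Xᵢ,Xⱼ); the off-diagonal part of the true-score variance is the same as above.
True-score variance = [0.74 + 0.78] + 0.96 = 1.52 + 0.96 = 2.48.
Reliability = 2.48 / 2.96 = 0.838.

0.838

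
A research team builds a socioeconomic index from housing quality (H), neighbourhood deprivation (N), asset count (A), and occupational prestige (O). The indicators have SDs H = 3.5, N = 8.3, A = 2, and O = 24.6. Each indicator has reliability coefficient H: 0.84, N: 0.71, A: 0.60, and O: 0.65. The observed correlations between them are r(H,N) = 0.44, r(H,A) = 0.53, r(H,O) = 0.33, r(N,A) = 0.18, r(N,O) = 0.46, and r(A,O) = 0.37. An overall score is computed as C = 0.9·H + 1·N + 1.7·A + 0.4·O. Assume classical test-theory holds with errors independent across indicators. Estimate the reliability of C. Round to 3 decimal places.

0.829

Var(C) = 0.9²·3.5² + 8.3² + 1.7²·2² + 0.4²·24.6² + 2·[0.9·3.5·8.3·0.44 + 1.53·3.5·2·0.53 + 0.36·3.5·24.6·0.33 + 1.7·8.3·2·0.18 + 0.4·8.3·24.6·0.46 + 0.68·2·24.6·0.37] = 187.198 + 164.872 = 352.071.
With uncorrelated errors the cross-covariances are all true-score covariance, so they carry over unchanged; only the diagonal terms shrink to ρᵢσᵢ².
True-score variance = [0.9²·3.5²·0.84 + 8.3²·0.71 + 1.7²·2²·0.60 + 0.4²·24.6²·0.65] + 164.872 = 127.119 + 164.872 = 291.992.
Reliability = 291.992 / 352.071 = 0.829.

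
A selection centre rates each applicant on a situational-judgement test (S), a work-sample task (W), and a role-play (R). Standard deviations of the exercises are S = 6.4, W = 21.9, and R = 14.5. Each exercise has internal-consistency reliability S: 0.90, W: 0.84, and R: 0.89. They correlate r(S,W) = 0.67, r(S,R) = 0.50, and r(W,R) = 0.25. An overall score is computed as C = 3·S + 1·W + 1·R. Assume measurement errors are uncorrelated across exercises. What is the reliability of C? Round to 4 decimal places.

Var(C) = 3²·6.4² + 21.9² + 14.5² + 2·[3·6.4·21.9·0.67 + 3·6.4·14.5·0.50 + 21.9·14.5·0.25] = 1058.5 + 1000.62 = 2059.12.
With uncorrelated errors the cross-covariances are all true-score covariance, so they carry over unchanged; only the diagonal terms shrink to ρᵢσᵢ².
True-score variance = [3²·6.4²·0.90 + 21.9²·0.84 + 14.5²·0.89] + 1000.62 = 921.771 + 1000.62 = 1922.39.
Reliability = 1922.39 / 2059.12 = 0.9336.

0.9336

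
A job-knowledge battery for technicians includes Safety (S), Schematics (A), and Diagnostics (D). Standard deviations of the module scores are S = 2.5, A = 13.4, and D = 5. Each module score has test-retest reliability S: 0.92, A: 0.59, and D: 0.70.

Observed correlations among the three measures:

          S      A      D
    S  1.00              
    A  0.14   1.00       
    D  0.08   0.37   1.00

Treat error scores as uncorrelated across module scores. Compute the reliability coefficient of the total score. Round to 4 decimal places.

Var(S+A+D) = 2.5² + 13.4² + 5² + 2·[2.5·13.4·0.14 + 2.5·5·0.08 + 13.4·5·0.37] = 210.81 + 60.96 = 271.77.
With uncorrelated errors the cross-covariances are all true-score covariance, so they carry over unchanged; only the diagonal terms shrink to ρᵢσᵢ².
True-score variance = [2.5²·0.92 + 13.4²·0.59 + 5²·0.70] + 60.96 = 129.19 + 60.96 = 190.15.
Reliability = 190.15 / 271.77 = 0.6997.

0.6997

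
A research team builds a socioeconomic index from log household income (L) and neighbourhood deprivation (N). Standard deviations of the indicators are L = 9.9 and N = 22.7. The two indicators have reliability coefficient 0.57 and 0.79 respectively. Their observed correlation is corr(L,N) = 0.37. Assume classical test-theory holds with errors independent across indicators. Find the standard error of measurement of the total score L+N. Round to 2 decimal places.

12.26

Var(total) = 613.3 + 166.3 = 779.6.
True-score variance = 462.945 + 166.3 = 629.245, so reliability = 0.8071.
Error variance = 779.6 − 629.245 = 150.355; SEM = √150.355 = 12.26.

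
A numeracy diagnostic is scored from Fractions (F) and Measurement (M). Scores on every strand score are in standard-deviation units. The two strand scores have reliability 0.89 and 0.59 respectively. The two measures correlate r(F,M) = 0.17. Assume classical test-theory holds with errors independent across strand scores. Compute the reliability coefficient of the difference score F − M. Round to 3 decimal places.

0.687

Var(F−M) = 1 + 1 − 2·0.17 = 2 − 0.34 = 1.66.
Under uncorrelated errors the observed covariances equal the true-score covariances, so only the own-variance terms attenuate.
True-score variance = [0.89 + 0.59] − 0.34 = 1.48 − 0.34 = 1.14.
Reliability = 1.14 / 1.66 = 0.687.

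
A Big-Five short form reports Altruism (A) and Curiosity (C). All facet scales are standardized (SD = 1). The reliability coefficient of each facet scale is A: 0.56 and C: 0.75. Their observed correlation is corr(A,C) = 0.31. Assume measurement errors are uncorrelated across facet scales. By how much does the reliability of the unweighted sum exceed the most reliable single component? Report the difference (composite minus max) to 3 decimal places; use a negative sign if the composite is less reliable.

Var(sum) = 2 + 0.62 = 2.62; true-score variance = 1.31 + 0.62 = 1.93; composite reliability = 0.7366.
Max component reliability = 0.7500.
Difference = 0.7366 − 0.7500 = -0.013.

-0.013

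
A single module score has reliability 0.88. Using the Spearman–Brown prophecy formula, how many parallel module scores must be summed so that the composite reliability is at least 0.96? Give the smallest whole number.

k ≥ ρ*(1−ρ₁)/(ρ₁(1−ρ*)) = 0.96·0.12 / (0.88·0.04) = 3.273.
Smallest integer k = 4.

4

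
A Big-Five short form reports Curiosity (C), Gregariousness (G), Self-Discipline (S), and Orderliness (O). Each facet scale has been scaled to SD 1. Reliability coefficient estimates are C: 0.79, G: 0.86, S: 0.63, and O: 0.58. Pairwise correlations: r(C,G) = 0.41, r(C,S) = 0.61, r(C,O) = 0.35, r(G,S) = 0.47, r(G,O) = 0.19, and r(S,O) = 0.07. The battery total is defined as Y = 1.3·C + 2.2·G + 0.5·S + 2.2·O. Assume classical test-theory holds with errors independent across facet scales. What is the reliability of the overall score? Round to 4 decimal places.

0.8404

Var(Y) = 1.3² + 2.2² + 0.5² + 2.2² + 2·[2.86·0.41 + 0.65·0.61 + 2.86·0.35 + 1.1·0.47 + 4.84·0.19 + 1.1·0.07] = 11.62 + 8.1674 = 19.7874.
With uncorrelated errors the cross-covariances are all true-score covariance, so they carry over unchanged; only the diagonal terms shrink to ρᵢσᵢ².
True-score variance = [1.3²·0.79 + 2.2²·0.86 + 0.5²·0.63 + 2.2²·0.58] + 8.1674 = 8.4622 + 8.1674 = 16.6296.
Reliability = 16.6296 / 19.7874 = 0.8404.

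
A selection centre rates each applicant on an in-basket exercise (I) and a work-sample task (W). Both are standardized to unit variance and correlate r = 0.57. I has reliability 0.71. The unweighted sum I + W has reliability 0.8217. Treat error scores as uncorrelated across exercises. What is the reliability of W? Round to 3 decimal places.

Var(I+W) = 2 + 2·0.57 = 3.140.
True-score variance = ρ_I + ρ_W + 2·0.57, so 0.8217 = (0.71 + ρ_W + 1.14) / 3.140.
ρ_W = 0.8217·3.140 − 0.71 − 1.14 = 0.730.

0.730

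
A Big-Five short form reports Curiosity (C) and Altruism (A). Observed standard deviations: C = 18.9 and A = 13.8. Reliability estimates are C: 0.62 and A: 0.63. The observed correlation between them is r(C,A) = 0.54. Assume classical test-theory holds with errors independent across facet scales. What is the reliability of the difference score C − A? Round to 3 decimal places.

0.225

Var(C−A) = 18.9² + 13.8² − 2·18.9·13.8·0.54 = 547.65 − 281.686 = 265.964.
With uncorrelated errors the cross-covariances are all true-score covariance, so they carry over unchanged; only the diagonal terms shrink to ρᵢσᵢ².
True-score variance = [18.9²·0.62 + 13.8²·0.63] − 281.686 = 341.447 − 281.686 = 59.7618.
Reliability = 59.7618 / 265.964 = 0.225.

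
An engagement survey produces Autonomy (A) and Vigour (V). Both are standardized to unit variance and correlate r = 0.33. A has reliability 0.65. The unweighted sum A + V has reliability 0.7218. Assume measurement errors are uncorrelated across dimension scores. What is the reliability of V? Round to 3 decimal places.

0.610

Var(A+V) = 2 + 2·0.33 = 2.660.
True-score variance = ρ_A + ρ_V + 2·0.33, so 0.7218 = (0.65 + ρ_V + 0.66) / 2.660.
ρ_V = 0.7218·2.660 − 0.65 − 0.66 = 0.610.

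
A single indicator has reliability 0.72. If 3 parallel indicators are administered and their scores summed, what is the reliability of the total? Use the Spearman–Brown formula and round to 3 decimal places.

ρ_k = kρ / (1 + (k−1)ρ) = 3·0.72 / (1 + 2·0.72) = 2.160 / 2.440 = 0.885.

0.885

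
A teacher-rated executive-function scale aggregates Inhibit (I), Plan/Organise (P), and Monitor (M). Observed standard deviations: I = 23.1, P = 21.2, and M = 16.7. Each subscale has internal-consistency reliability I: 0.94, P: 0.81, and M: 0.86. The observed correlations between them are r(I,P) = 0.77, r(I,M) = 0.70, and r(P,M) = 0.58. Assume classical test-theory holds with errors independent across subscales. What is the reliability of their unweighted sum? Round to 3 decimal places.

Var(I+P+M) = 23.1² + 21.2² + 16.7² + 2·[23.1·21.2·0.77 + 23.1·16.7·0.70 + 21.2·16.7·0.58] = 1261.94 + 1704.93 = 2966.87.
Because errors are independent across components, Cov(Tᵢ,Tⱼ) = Cov(Xᵢ,Xⱼ); the off-diagonal part of the true-score variance is the same as above.
True-score variance = [23.1²·0.94 + 21.2²·0.81 + 16.7²·0.86] + 1704.93 = 1105.49 + 1704.93 = 2810.42.
Reliability = 2810.42 / 2966.87 = 0.947.

0.947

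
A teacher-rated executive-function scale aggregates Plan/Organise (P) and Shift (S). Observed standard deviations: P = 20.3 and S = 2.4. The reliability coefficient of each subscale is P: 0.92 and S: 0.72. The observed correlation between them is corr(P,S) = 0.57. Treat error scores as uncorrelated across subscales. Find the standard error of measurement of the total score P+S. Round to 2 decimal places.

Var(total) = 417.85 + 55.5408 = 473.391.
True-score variance = 383.27 + 55.5408 = 438.811, so reliability = 0.9270.
Error variance = 473.391 − 438.811 = 34.58; SEM = √34.58 = 5.88.

5.88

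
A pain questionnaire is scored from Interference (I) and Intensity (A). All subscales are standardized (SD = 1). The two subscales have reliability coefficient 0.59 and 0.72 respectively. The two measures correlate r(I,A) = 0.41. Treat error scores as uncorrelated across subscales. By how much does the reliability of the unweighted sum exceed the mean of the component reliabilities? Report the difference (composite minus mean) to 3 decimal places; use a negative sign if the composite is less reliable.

Var(sum) = 2 + 0.82 = 2.82; true-score variance = 1.31 + 0.82 = 2.13; composite reliability = 0.7553.
Mean component reliability = 0.6550.
Difference = 0.7553 − 0.6550 = 0.100.

0.100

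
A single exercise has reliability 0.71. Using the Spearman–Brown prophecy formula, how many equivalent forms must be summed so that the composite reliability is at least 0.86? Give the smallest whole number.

k ≥ ρ*(1−ρ₁)/(ρ₁(1−ρ*)) = 0.86·0.29 / (0.71·0.14) = 2.509.
Smallest integer k = 3.

3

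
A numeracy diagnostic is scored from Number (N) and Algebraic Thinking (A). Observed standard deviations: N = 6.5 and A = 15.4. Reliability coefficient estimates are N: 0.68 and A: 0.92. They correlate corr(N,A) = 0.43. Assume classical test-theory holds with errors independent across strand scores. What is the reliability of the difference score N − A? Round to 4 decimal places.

0.8319

Var(N−A) = 6.5² + 15.4² − 2·6.5·15.4·0.43 = 279.41 − 86.086 = 193.324.
With uncorrelated errors the cross-covariances are all true-score covariance, so they carry over unchanged; only the diagonal terms shrink to ρᵢσᵢ².
True-score variance = [6.5²·0.68 + 15.4²·0.92] − 86.086 = 246.917 − 86.086 = 160.831.
Reliability = 160.831 / 193.324 = 0.8319.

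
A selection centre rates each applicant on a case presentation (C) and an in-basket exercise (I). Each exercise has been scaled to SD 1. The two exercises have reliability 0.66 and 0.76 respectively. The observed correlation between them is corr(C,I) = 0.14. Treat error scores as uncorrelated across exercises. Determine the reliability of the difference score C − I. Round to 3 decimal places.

0.663

Var(C−I) = 1 + 1 − 2·0.14 = 2 − 0.28 = 1.72.
With uncorrelated errors the cross-covariances are all true-score covariance, so they carry over unchanged; only the diagonal terms shrink to ρᵢσᵢ².
True-score variance = [0.66 + 0.76] − 0.28 = 1.42 − 0.28 = 1.14.
Reliability = 1.14 / 1.72 = 0.663.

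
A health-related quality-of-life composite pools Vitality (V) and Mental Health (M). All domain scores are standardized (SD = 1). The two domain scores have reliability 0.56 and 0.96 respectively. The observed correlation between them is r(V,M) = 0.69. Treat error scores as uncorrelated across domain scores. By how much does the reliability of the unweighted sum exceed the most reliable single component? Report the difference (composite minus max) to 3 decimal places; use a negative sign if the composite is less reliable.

-0.102

Var(sum) = 2 + 1.38 = 3.38; true-score variance = 1.52 + 1.38 = 2.9; composite reliability = 0.8580.
Max component reliability = 0.9600.
Difference = 0.8580 − 0.9600 = -0.102.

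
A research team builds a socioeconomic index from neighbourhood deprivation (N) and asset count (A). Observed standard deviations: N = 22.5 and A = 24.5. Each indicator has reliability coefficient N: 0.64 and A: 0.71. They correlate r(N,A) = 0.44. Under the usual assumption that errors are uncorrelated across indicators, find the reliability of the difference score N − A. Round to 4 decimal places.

0.4266

Var(N−A) = 22.5² + 24.5² − 2·22.5·24.5·0.44 = 1106.5 − 485.1 = 621.4.
Under uncorrelated errors the observed covariances equal the true-score covariances, so only the own-variance terms attenuate.
True-score variance = [22.5²·0.64 + 24.5²·0.71] − 485.1 = 750.178 − 485.1 = 265.077.
Reliability = 265.077 / 621.4 = 0.4266.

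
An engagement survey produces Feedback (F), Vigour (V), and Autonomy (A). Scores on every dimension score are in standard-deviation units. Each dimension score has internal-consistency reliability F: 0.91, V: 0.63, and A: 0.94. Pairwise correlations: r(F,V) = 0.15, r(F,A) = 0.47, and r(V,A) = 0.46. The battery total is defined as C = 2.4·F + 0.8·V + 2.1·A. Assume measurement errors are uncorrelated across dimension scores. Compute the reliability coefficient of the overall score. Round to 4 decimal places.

Var(C) = 2.4² + 0.8² + 2.1² + 2·[1.92·0.15 + 5.04·0.47 + 1.68·0.46] = 10.81 + 6.8592 = 17.6692.
Under uncorrelated errors the observed covariances equal the true-score covariances, so only the own-variance terms attenuate.
True-score variance = [2.4²·0.91 + 0.8²·0.63 + 2.1²·0.94] + 6.8592 = 9.7902 + 6.8592 = 16.6494.
Reliability = 16.6494 / 17.6692 = 0.9423.

0.9423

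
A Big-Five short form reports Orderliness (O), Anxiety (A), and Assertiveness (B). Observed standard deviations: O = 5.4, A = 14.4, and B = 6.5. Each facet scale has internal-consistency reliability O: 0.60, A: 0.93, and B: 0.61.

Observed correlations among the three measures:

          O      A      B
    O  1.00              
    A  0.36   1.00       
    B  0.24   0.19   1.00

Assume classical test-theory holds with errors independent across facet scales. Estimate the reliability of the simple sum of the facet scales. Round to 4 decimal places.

0.8898

Var(O+A+B) = 5.4² + 14.4² + 6.5² + 2·[5.4·14.4·0.36 + 5.4·6.5·0.24 + 14.4·6.5·0.19] = 278.77 + 108.403 = 387.173.
With uncorrelated errors the cross-covariances are all true-score covariance, so they carry over unchanged; only the diagonal terms shrink to ρᵢσᵢ².
True-score variance = [5.4²·0.60 + 14.4²·0.93 + 6.5²·0.61] + 108.403 = 236.113 + 108.403 = 344.517.
Reliability = 344.517 / 387.173 = 0.8898.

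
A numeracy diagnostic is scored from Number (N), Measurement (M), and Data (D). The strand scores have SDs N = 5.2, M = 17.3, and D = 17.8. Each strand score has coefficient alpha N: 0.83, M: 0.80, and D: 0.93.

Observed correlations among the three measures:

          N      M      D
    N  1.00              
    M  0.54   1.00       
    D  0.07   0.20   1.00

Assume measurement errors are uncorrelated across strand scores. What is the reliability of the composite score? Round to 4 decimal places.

Var(N+M+D) = 5.2² + 17.3² + 17.8² + 2·[5.2·17.3·0.54 + 5.2·17.8·0.07 + 17.3·17.8·0.20] = 643.17 + 233.291 = 876.461.
With uncorrelated errors the cross-covariances are all true-score covariance, so they carry over unchanged; only the diagonal terms shrink to ρᵢσᵢ².
True-score variance = [5.2²·0.83 + 17.3²·0.80 + 17.8²·0.93] + 233.291 = 556.536 + 233.291 = 789.828.
Reliability = 789.828 / 876.461 = 0.9012.

0.9012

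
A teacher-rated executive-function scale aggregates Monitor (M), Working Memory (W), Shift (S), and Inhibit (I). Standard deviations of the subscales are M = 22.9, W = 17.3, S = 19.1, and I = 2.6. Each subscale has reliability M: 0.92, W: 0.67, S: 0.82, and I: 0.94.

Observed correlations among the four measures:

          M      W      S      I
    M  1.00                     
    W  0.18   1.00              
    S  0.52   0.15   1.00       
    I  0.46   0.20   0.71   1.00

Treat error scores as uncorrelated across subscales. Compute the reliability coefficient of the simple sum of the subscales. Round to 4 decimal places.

0.8984

Var(M+W+S+I) = 22.9² + 17.3² + 19.1² + 2.6² + 2·[22.9·17.3·0.18 + 22.9·19.1·0.52 + 22.9·2.6·0.46 + 17.3·19.1·0.15 + 17.3·2.6·0.20 + 19.1·2.6·0.71] = 1195.27 + 839.922 = 2035.19.
Under uncorrelated errors the observed covariances equal the true-score covariances, so only the own-variance terms attenuate.
True-score variance = [22.9²·0.92 + 17.3²·0.67 + 19.1²·0.82 + 2.6²·0.94] + 839.922 = 988.48 + 839.922 = 1828.4.
Reliability = 1828.4 / 2035.19 = 0.8984.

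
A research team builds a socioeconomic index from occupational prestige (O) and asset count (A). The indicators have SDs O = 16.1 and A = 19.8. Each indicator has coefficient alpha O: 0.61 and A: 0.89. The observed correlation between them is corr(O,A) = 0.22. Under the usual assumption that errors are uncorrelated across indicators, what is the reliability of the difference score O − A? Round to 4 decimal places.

0.7178

Var(O−A) = 16.1² + 19.8² − 2·16.1·19.8·0.22 = 651.25 − 140.263 = 510.987.
With uncorrelated errors the cross-covariances are all true-score covariance, so they carry over unchanged; only the diagonal terms shrink to ρᵢσᵢ².
True-score variance = [16.1²·0.61 + 19.8²·0.89] − 140.263 = 507.034 − 140.263 = 366.771.
Reliability = 366.771 / 510.987 = 0.7178.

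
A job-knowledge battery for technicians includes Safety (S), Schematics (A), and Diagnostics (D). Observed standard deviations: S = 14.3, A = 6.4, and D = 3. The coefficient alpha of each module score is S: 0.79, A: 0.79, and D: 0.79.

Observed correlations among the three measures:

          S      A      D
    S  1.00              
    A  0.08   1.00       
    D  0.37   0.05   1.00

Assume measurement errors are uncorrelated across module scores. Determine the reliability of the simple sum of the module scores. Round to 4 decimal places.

Var(S+A+D) = 14.3² + 6.4² + 3² + 2·[14.3·6.4·0.08 + 14.3·3·0.37 + 6.4·3·0.05] = 254.45 + 48.3092 = 302.759.
Because errors are independent across components, Cov(Tᵢ,Tⱼ) = Cov(Xᵢ,Xⱼ); the off-diagonal part of the true-score variance is the same as above.
True-score variance = [14.3²·0.79 + 6.4²·0.79 + 3²·0.79] + 48.3092 = 201.016 + 48.3092 = 249.325.
Reliability = 249.325 / 302.759 = 0.8235.

0.8235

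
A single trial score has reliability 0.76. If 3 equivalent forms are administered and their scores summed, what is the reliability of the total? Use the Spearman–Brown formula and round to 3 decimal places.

ρ_k = kρ / (1 + (k−1)ρ) = 3·0.76 / (1 + 2·0.76) = 2.280 / 2.520 = 0.905.

0.905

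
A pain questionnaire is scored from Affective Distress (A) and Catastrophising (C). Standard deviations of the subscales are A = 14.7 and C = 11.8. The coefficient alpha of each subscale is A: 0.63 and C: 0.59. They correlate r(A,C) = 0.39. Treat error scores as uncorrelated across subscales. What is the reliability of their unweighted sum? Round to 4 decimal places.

Var(A+C) = 14.7² + 11.8² + 2·[14.7·11.8·0.39] = 355.33 + 135.299 = 490.629.
Under uncorrelated errors the observed covariances equal the true-score covariances, so only the own-variance terms attenuate.
True-score variance = [14.7²·0.63 + 11.8²·0.59] + 135.299 = 218.288 + 135.299 = 353.587.
Reliability = 353.587 / 490.629 = 0.7207.

0.7207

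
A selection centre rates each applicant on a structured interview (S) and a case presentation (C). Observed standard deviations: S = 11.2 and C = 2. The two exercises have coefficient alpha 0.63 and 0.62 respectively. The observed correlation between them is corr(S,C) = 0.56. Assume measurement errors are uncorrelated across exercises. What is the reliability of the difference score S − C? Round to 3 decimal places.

Var(S−C) = 11.2² + 2² − 2·11.2·2·0.56 = 129.44 − 25.088 = 104.352.
With uncorrelated errors the cross-covariances are all true-score covariance, so they carry over unchanged; only the diagonal terms shrink to ρᵢσᵢ².
True-score variance = [11.2²·0.63 + 2²·0.62] − 25.088 = 81.5072 − 25.088 = 56.4192.
Reliability = 56.4192 / 104.352 = 0.541.

0.541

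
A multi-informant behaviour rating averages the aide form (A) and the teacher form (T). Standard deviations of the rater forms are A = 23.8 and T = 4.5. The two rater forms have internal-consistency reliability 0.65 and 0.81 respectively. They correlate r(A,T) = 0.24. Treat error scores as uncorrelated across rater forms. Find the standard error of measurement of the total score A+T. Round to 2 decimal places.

Var(total) = 586.69 + 51.408 = 638.098.
True-score variance = 384.589 + 51.408 = 435.997, so reliability = 0.6833.
Error variance = 638.098 − 435.997 = 202.102; SEM = √202.102 = 14.22.

14.22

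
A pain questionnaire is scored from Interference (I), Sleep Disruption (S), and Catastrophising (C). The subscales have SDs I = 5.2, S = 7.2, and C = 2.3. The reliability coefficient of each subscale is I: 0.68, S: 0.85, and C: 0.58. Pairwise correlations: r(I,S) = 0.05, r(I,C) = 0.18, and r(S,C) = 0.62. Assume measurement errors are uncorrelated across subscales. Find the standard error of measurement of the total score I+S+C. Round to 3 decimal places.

Var(total) = 84.17 + 28.584 = 112.754.
True-score variance = 65.5194 + 28.584 = 94.1034, so reliability = 0.8346.
Error variance = 112.754 − 94.1034 = 18.6506; SEM = √18.6506 = 4.319.

4.319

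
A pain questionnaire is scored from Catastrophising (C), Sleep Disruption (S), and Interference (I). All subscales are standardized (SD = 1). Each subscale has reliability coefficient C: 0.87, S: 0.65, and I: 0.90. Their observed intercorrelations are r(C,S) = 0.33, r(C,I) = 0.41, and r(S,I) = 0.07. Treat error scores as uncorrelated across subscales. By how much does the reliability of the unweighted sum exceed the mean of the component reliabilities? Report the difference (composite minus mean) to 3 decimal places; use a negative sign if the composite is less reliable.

0.068

Var(sum) = 3 + 1.62 = 4.62; true-score variance = 2.42 + 1.62 = 4.04; composite reliability = 0.8745.
Mean component reliability = 0.8067.
Difference = 0.8745 − 0.8067 = 0.068.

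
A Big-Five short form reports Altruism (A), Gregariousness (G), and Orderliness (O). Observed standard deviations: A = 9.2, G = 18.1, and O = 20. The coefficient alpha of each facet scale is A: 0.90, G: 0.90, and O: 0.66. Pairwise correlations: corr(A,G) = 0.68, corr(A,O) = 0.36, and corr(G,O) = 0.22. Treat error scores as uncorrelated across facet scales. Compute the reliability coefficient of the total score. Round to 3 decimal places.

Var(A+G+O) = 9.2² + 18.1² + 20² + 2·[9.2·18.1·0.68 + 9.2·20·0.36 + 18.1·20·0.22] = 812.25 + 518.227 = 1330.48.
Because errors are independent across components, Cov(Tᵢ,Tⱼ) = Cov(Xᵢ,Xⱼ); the off-diagonal part of the true-score variance is the same as above.
True-score variance = [9.2²·0.90 + 18.1²·0.90 + 20²·0.66] + 518.227 = 635.025 + 518.227 = 1153.25.
Reliability = 1153.25 / 1330.48 = 0.867.

0.867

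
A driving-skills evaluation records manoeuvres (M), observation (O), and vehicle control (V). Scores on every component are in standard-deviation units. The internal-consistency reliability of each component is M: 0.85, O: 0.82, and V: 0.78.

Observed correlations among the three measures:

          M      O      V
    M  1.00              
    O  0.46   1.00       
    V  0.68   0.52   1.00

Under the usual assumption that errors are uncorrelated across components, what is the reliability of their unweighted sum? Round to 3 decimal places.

0.913

Var(M+O+V) = 3 + 2·[0.46 + 0.68 + 0.52] = 3 + 3.32 = 6.32.
With uncorrelated errors the cross-covariances are all true-score covariance, so they carry over unchanged; only the diagonal terms shrink to ρᵢσᵢ².
True-score variance = [0.85 + 0.82 + 0.78] + 3.32 = 2.45 + 3.32 = 5.77.
Reliability = 5.77 / 6.32 = 0.913.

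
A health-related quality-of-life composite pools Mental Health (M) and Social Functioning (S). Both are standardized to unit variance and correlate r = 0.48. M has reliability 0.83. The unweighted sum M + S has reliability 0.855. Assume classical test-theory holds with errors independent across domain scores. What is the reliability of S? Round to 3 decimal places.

0.741

Var(M+S) = 2 + 2·0.48 = 2.960.
True-score variance = ρ_M + ρ_S + 2·0.48, so 0.855 = (0.83 + ρ_S + 0.96) / 2.960.
ρ_S = 0.855·2.960 − 0.83 − 0.96 = 0.741.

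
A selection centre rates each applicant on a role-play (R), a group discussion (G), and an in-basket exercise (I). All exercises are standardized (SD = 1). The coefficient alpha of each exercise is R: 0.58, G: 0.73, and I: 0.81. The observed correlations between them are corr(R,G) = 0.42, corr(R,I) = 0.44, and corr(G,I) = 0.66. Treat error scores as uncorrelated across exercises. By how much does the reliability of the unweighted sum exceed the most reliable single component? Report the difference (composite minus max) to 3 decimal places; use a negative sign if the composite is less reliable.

Var(sum) = 3 + 3.04 = 6.04; true-score variance = 2.12 + 3.04 = 5.16; composite reliability = 0.8543.
Max component reliability = 0.8100.
Difference = 0.8543 − 0.8100 = 0.044.

0.044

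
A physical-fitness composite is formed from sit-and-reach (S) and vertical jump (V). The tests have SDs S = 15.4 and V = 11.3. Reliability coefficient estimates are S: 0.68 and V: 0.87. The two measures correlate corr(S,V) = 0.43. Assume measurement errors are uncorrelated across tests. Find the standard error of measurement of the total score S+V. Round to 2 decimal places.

Var(total) = 364.85 + 149.657 = 514.507.
True-score variance = 272.359 + 149.657 = 422.016, so reliability = 0.8202.
Error variance = 514.507 − 422.016 = 92.4909; SEM = √92.4909 = 9.62.

9.62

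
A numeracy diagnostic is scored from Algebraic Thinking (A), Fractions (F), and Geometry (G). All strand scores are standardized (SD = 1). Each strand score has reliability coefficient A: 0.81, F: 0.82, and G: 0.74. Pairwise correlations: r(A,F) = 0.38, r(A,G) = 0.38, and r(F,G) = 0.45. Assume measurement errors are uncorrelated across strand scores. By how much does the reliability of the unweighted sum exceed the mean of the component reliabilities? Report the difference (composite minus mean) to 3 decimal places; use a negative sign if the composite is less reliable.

0.094

Var(sum) = 3 + 2.42 = 5.42; true-score variance = 2.37 + 2.42 = 4.79; composite reliability = 0.8838.
Mean component reliability = 0.7900.
Difference = 0.8838 − 0.7900 = 0.094.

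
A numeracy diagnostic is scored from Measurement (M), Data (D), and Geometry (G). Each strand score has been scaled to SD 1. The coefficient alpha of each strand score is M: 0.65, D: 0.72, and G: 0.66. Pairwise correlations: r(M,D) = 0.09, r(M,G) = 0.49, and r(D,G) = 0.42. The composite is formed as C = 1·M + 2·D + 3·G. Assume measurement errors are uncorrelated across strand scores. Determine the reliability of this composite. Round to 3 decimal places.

0.797

Var(C) = 1 + 2² + 3² + 2·[2·0.09 + 3·0.49 + 6·0.42] = 14 + 8.34 = 22.34.
Under uncorrelated errors the observed covariances equal the true-score covariances, so only the own-variance terms attenuate.
True-score variance = [0.65 + 2²·0.72 + 3²·0.66] + 8.34 = 9.47 + 8.34 = 17.81.
Reliability = 17.81 / 22.34 = 0.797.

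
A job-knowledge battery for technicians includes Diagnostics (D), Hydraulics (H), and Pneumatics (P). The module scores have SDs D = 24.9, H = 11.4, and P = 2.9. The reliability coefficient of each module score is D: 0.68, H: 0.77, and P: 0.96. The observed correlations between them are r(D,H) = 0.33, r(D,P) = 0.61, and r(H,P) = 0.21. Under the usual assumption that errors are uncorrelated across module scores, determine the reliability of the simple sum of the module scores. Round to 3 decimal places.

0.782

Var(D+H+P) = 24.9² + 11.4² + 2.9² + 2·[24.9·11.4·0.33 + 24.9·2.9·0.61 + 11.4·2.9·0.21] = 758.38 + 289.329 = 1047.71.
Under uncorrelated errors the observed covariances equal the true-score covariances, so only the own-variance terms attenuate.
True-score variance = [24.9²·0.68 + 11.4²·0.77 + 2.9²·0.96] + 289.329 = 529.75 + 289.329 = 819.079.
Reliability = 819.079 / 1047.71 = 0.782.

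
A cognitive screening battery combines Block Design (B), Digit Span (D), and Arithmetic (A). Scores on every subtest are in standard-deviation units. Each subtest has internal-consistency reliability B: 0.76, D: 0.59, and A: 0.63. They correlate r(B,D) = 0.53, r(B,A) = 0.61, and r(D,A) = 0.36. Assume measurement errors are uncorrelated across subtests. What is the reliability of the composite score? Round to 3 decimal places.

0.830

Var(B+D+A) = 3 + 2·[0.53 + 0.61 + 0.36] = 3 + 3 = 6.
Because errors are independent across components, Cov(Tᵢ,Tⱼ) = Cov(Xᵢ,Xⱼ); the off-diagonal part of the true-score variance is the same as above.
True-score variance = [0.76 + 0.59 + 0.63] + 3 = 1.98 + 3 = 4.98.
Reliability = 4.98 / 6 = 0.830.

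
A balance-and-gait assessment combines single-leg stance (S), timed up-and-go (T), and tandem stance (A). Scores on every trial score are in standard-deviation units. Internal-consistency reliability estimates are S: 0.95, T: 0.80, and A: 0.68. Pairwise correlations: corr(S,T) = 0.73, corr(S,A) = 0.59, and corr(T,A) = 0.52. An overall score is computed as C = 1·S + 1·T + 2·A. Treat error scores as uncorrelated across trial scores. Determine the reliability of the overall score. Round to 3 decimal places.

Var(C) = 1 + 1 + 2² + 2·[0.73 + 2·0.59 + 2·0.52] = 6 + 5.9 = 11.9.
Under uncorrelated errors the observed covariances equal the true-score covariances, so only the own-variance terms attenuate.
True-score variance = [0.95 + 0.80 + 2²·0.68] + 5.9 = 4.47 + 5.9 = 10.37.
Reliability = 10.37 / 11.9 = 0.871.

0.871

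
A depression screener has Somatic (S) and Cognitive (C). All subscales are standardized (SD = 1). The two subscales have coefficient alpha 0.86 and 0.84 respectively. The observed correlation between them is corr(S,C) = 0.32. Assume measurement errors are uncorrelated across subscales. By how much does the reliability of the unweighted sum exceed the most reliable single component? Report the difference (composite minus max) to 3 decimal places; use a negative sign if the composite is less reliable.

Var(sum) = 2 + 0.64 = 2.64; true-score variance = 1.7 + 0.64 = 2.34; composite reliability = 0.8864.
Max component reliability = 0.8600.
Difference = 0.8864 − 0.8600 = 0.026.

0.026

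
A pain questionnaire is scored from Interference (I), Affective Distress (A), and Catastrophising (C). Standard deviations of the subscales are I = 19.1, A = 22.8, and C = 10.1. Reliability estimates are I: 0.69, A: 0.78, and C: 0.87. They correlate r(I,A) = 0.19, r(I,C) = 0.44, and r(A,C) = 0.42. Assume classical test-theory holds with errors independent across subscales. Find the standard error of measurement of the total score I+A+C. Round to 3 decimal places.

15.515

Var(total) = 986.66 + 528.678 = 1515.34.
True-score variance = 745.943 + 528.678 = 1274.62, so reliability = 0.8411.
Error variance = 1515.34 − 1274.62 = 240.717; SEM = √240.717 = 15.515.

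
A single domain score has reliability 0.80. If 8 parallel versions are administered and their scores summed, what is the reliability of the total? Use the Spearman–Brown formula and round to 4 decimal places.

0.9697

ρ_k = kρ / (1 + (k−1)ρ) = 8·0.80 / (1 + 7·0.80) = 6.400 / 6.600 = 0.9697.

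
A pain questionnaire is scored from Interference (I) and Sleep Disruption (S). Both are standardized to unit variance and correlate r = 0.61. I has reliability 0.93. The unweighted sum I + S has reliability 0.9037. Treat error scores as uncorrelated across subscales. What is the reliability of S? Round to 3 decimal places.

0.760

Var(I+S) = 2 + 2·0.61 = 3.220.
True-score variance = ρ_I + ρ_S + 2·0.61, so 0.9037 = (0.93 + ρ_S + 1.22) / 3.220.
ρ_S = 0.9037·3.220 − 0.93 − 1.22 = 0.760.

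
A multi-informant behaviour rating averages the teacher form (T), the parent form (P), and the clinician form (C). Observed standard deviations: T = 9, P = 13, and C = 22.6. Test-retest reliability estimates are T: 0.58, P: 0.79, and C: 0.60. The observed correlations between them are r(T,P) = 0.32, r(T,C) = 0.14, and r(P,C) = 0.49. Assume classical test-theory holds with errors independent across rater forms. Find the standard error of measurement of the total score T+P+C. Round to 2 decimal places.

16.55

Var(total) = 760.76 + 419.756 = 1180.52.
True-score variance = 486.946 + 419.756 = 906.702, so reliability = 0.7681.
Error variance = 1180.52 − 906.702 = 273.814; SEM = √273.814 = 16.55.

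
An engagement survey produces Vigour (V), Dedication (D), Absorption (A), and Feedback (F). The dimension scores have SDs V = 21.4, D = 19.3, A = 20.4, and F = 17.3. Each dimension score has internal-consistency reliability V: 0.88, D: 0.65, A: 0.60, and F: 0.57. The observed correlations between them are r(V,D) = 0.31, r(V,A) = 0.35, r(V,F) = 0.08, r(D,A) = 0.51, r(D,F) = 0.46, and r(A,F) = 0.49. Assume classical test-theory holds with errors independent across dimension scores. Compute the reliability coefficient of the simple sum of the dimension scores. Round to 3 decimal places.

Var(V+D+A+F) = 21.4² + 19.3² + 20.4² + 17.3² + 2·[21.4·19.3·0.31 + 21.4·20.4·0.35 + 21.4·17.3·0.08 + 19.3·20.4·0.51 + 19.3·17.3·0.46 + 20.4·17.3·0.49] = 1545.9 + 1675.53 = 3221.43.
Because errors are independent across components, Cov(Tᵢ,Tⱼ) = Cov(Xᵢ,Xⱼ); the off-diagonal part of the true-score variance is the same as above.
True-score variance = [21.4²·0.88 + 19.3²·0.65 + 20.4²·0.60 + 17.3²·0.57] + 1675.53 = 1065.41 + 1675.53 = 2740.95.
Reliability = 2740.95 / 3221.43 = 0.851.

0.851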